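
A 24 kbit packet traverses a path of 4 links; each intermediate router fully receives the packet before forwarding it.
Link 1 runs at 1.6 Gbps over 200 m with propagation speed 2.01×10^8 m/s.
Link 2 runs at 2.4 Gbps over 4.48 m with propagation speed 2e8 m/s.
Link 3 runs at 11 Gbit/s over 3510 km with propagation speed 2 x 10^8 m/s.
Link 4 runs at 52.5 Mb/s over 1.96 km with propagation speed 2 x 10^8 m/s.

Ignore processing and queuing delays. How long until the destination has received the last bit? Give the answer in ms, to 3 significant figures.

L = 24000 bits.
Transmission delays (L/R per hop): 0.015, 0.01, 0.00218182, 0.457143 ms; sum = 0.484325 ms.
Propagation delays (d/s per hop): 0.000995025, 2.24e-05, 17.55, 0.0098 ms; sum = 17.5608 ms.
End-to-end = 18.0 ms.

18.0 ms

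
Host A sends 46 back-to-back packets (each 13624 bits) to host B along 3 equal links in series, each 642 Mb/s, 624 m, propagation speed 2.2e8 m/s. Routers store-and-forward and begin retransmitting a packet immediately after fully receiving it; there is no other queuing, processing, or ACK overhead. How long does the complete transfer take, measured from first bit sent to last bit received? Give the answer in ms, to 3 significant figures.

Per-hop transmission t_tx = L/R = 13624/642000000 = 0.0212212 ms.
Per-hop propagation t_prop = 624/2.2e+08 = 0.00283636 ms.
Pipeline fill: first packet needs 3·t_tx to clear all hops; remaining 45 packets each add one t_tx.
Total = (3+46-1)·t_tx + 3·t_prop = 48·0.0212212 + 3·0.00283636 = 1.03 ms.

1.03 ms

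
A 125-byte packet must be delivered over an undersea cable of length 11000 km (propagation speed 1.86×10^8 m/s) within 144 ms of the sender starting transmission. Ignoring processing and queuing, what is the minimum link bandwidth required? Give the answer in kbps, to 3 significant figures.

11.8 kbps

L = 1000 bits.
Propagation delay = 11000000 / 186000000 = 59.1398 ms.
Transmission budget = 144 − 59.1398 = 84.8602 ms.
R ≥ L / t_tx = 1000 bits / 0.0848602 s = 11.8 kbps.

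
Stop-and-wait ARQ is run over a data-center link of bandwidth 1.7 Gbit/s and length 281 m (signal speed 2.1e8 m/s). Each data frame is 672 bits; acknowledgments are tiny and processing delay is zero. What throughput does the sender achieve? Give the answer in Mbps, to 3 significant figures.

t_tx = L/R = 672/1700000000 = 3.95294e-07 s.
t_prop = 281/210000000 = 1.3381e-06 s; RTT = 2.67619e-06 s.
Cycle = t_tx + RTT = 3.07148e-06 s.
Throughput = L / cycle = 672 / 3.07148e-06 = 219 Mbps.

219 Mbps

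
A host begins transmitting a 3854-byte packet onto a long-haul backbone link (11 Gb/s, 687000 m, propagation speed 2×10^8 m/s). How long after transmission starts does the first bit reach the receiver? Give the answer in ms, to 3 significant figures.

3.44 ms

First bit experiences only propagation delay: d/s = 687000/200000000 = 3.44 ms.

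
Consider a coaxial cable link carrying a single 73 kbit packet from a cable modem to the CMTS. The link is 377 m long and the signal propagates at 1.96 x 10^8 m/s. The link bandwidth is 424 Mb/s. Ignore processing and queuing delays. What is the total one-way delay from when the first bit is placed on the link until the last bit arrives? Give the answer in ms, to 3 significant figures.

L = 73000 bits.
Transmission delay = L/R = 73000 / 424000000 = 0.17217 ms.
Propagation delay = d/s = 377 m / 196000000 m/s = 0.00192347 ms.
Total = 0.174 ms.

0.174 ms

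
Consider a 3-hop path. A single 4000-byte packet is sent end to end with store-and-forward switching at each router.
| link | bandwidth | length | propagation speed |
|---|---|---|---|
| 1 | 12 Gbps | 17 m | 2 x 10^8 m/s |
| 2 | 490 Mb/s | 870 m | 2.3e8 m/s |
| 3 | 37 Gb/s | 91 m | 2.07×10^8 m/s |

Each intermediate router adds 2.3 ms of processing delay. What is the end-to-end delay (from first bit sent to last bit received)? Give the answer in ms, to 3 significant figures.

4.67 ms

L = 4000 × 8 = 32000 bits.
Transmission delays (L/R per hop): 0.00266667, 0.0653061, 0.000864865 ms; sum = 0.0688377 ms.
Propagation delays (d/s per hop): 8.5e-05, 0.00378261, 0.000439614 ms; sum = 0.00430722 ms.
Processing at 2 router(s): 2 × 2.3 ms = 4.6 ms.
End-to-end = 4.67 ms.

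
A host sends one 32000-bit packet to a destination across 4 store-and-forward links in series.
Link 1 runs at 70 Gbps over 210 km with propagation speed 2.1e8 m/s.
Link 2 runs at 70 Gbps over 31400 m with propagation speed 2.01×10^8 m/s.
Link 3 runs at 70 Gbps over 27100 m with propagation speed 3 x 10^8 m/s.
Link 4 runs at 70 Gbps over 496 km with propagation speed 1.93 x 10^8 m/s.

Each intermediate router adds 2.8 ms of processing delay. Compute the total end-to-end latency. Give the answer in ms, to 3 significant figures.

12.2 ms

Transmission delay per hop = L/R = 32000/70000000000 = 0.000457143 ms; 4 hops → 0.00182857 ms.
Propagation delays (d/s per hop): 1, 0.156219, 0.0903333, 2.56995 ms; sum = 3.8165 ms.
Processing at 3 router(s): 3 × 2.8 ms = 8.4 ms.
End-to-end = 12.2 ms.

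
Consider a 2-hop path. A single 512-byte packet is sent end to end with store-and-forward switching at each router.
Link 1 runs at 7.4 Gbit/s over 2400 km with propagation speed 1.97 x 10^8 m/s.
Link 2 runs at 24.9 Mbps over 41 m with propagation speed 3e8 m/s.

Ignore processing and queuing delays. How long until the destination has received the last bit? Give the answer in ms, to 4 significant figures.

L = 512 × 8 = 4096 bits.
Transmission delays (L/R per hop): 0.000553514, 0.164498 ms; sum = 0.165052 ms.
Propagation delays (d/s per hop): 12.1827, 0.000136667 ms; sum = 12.1829 ms.
End-to-end = 12.35 ms.

12.35 ms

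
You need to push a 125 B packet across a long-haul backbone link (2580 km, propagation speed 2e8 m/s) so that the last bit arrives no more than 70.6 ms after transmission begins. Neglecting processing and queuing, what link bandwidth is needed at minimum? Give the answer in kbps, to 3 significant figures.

17.3 kbps

L = 1000 bits.
Propagation delay = 2580000 / 200000000 = 12.9 ms.
Transmission budget = 70.6 − 12.9 = 57.7 ms.
R ≥ L / t_tx = 1000 bits / 0.0577 s = 17.3 kbps.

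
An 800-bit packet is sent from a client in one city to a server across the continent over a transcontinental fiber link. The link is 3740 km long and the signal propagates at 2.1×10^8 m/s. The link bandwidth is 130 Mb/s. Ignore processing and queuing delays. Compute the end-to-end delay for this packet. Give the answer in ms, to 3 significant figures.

Transmission delay = L/R = 800 / 130000000 = 0.00615385 ms.
Propagation delay = d/s = 3740000 m / 210000000 m/s = 17.8095 ms.
Total = 17.8 ms.

17.8 ms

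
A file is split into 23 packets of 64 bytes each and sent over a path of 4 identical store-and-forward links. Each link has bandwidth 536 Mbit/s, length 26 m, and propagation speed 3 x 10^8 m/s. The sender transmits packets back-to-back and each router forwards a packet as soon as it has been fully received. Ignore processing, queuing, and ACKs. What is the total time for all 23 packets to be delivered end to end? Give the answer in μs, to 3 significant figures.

25.2 μs

Per-hop transmission t_tx = L/R = 512/536000000 = 0.955224 μs.
Per-hop propagation t_prop = 26/300000000 = 0.0866667 μs.
Pipeline fill: first packet needs 4·t_tx to clear all hops; remaining 22 packets each add one t_tx.
Total = (4+23-1)·t_tx + 4·t_prop = 26·0.955224 + 4·0.0866667 = 25.2 μs.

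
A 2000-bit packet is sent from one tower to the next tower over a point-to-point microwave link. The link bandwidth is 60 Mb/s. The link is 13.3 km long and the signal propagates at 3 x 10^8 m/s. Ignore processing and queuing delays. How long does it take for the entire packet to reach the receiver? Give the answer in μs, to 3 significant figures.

77.7 μs

Transmission delay = L/R = 2000 / 60000000 = 33.3333 μs.
Propagation delay = d/s = 13300 m / 300000000 m/s = 44.3333 μs.
Total = 77.7 μs.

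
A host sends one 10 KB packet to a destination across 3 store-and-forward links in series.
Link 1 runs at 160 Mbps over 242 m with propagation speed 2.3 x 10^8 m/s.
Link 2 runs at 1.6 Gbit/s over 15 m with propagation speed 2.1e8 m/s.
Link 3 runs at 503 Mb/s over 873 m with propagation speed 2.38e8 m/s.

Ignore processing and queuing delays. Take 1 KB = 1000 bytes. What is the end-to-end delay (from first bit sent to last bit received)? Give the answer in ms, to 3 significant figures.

0.714 ms

L = 80000 bits.
Transmission delays (L/R per hop): 0.5, 0.05, 0.159046 ms; sum = 0.709046 ms.
Propagation delays (d/s per hop): 0.00105217, 7.14286e-05, 0.00366807 ms; sum = 0.00479167 ms.
End-to-end = 0.714 ms.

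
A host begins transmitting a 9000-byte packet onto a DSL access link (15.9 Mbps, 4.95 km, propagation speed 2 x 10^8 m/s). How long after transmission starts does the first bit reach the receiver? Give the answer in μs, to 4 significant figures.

24.75 μs

First bit experiences only propagation delay: d/s = 4950/200000000 = 24.75 μs.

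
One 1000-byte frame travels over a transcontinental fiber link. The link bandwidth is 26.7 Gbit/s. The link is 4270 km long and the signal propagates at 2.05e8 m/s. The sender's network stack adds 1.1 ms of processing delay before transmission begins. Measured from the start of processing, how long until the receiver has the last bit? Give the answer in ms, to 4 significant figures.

21.93 ms

L = 1000 × 8 = 8000 bits.
Transmission delay = L/R = 8000 / 26700000000 = 0.000299625 ms.
Propagation delay = d/s = 4270000 m / 2.05e+08 m/s = 20.8293 ms.
Plus processing delay 1.1 ms = 1.1 ms.
Total = 21.93 ms.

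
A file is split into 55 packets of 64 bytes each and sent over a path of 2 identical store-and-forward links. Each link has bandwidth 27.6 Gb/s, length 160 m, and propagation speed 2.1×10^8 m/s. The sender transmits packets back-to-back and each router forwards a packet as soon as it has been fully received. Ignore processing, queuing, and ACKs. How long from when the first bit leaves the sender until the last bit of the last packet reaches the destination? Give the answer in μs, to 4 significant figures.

Per-hop transmission t_tx = L/R = 512/27600000000 = 0.0185507 μs.
Per-hop propagation t_prop = 160/210000000 = 0.761905 μs.
Pipeline fill: first packet needs 2·t_tx to clear all hops; remaining 54 packets each add one t_tx.
Total = (2+55-1)·t_tx + 2·t_prop = 56·0.0185507 + 2·0.761905 = 2.563 μs.

2.563 μs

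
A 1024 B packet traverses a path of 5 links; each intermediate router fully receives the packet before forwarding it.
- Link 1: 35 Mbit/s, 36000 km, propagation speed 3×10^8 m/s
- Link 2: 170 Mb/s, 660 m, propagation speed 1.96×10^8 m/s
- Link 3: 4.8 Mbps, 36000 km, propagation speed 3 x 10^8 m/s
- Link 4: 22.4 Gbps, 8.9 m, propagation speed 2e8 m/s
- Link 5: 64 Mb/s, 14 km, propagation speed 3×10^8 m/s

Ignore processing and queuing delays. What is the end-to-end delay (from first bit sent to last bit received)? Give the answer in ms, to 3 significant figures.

L = 1024 × 8 = 8192 bits.
Transmission delays (L/R per hop): 0.234057, 0.0481882, 1.70667, 0.000365714, 0.128 ms; sum = 2.11728 ms.
Propagation delays (d/s per hop): 120, 0.00336735, 120, 4.45e-05, 0.0466667 ms; sum = 240.05 ms.
End-to-end = 242 ms.

242 ms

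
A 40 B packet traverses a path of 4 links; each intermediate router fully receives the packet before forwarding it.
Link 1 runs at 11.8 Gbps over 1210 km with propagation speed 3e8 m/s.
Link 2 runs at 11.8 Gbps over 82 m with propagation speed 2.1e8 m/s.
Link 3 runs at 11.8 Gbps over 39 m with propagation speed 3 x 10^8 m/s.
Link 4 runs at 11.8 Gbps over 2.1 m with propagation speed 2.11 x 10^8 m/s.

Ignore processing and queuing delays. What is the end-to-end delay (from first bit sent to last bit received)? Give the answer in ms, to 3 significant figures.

4.03 ms

L = 40 × 8 = 320 bits.
Transmission delay per hop = L/R = 320/11800000000 = 2.71186e-05 ms; 4 hops → 0.000108475 ms.
Propagation delays (d/s per hop): 4.03333, 0.000390476, 0.00013, 9.95261e-06 ms; sum = 4.03386 ms.
End-to-end = 4.03 ms.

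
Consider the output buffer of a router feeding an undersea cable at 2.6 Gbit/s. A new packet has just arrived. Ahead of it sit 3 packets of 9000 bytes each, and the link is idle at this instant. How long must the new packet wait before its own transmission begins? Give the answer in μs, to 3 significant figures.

83.1 μs

Each queued packet: L/R = 72000/2600000000 = 27.6923 μs.
3 queued → 83.0769 μs.
Queuing delay = 83.1 μs.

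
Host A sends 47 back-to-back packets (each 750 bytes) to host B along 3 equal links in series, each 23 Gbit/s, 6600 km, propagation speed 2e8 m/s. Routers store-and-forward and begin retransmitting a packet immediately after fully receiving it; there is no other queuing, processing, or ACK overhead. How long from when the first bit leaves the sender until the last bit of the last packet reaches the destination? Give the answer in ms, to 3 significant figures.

99.0 ms

Per-hop transmission t_tx = L/R = 6000/23000000000 = 0.00026087 ms.
Per-hop propagation t_prop = 6600000/200000000 = 33 ms.
Pipeline fill: first packet needs 3·t_tx to clear all hops; remaining 46 packets each add one t_tx.
Total = (3+47-1)·t_tx + 3·t_prop = 49·0.00026087 + 3·33 = 99.0 ms.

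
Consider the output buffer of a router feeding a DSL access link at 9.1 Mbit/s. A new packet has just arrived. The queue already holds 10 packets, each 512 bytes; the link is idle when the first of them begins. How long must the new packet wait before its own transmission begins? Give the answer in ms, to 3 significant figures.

4.50 ms

Each queued packet: L/R = 4096/9100000 = 0.45011 ms.
10 queued → 4.5011 ms.
Queuing delay = 4.50 ms.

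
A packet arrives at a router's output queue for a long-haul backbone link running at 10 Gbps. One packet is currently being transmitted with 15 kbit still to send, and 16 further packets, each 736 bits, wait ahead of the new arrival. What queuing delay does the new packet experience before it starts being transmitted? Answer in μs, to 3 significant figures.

Each queued packet: L/R = 736/10000000000 = 0.0736 μs.
16 queued → 1.1776 μs.
Plus remaining 15000 bits of current packet: 1.5 μs.
Queuing delay = 2.68 μs.

2.68 μs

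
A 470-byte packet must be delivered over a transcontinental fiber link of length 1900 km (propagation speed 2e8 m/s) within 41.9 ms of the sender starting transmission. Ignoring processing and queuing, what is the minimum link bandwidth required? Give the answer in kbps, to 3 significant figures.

L = 3760 bits.
Propagation delay = 1900000 / 200000000 = 9.5 ms.
Transmission budget = 41.9 − 9.5 = 32.4 ms.
R ≥ L / t_tx = 3760 bits / 0.0324 s = 116 kbps.

116 kbps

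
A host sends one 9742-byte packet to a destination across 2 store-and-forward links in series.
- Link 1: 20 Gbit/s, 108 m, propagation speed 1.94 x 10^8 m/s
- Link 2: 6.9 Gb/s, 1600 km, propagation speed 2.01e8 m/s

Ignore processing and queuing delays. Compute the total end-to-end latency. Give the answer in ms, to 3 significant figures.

7.98 ms

L = 9742 × 8 = 77936 bits.
Transmission delays (L/R per hop): 0.0038968, 0.0112951 ms; sum = 0.0151919 ms.
Propagation delays (d/s per hop): 0.000556701, 7.9602 ms; sum = 7.96076 ms.
End-to-end = 7.98 ms.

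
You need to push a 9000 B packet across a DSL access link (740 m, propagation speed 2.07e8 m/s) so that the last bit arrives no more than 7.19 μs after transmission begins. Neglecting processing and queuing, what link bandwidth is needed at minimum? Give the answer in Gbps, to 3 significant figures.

L = 72000 bits.
Propagation delay = 740 / 2.07e+08 = 3.57488 μs.
Transmission budget = 7.19 − 3.57488 = 3.61512 μs.
R ≥ L / t_tx = 72000 bits / 3.61512e-06 s = 19.9 Gbps.

19.9 Gbps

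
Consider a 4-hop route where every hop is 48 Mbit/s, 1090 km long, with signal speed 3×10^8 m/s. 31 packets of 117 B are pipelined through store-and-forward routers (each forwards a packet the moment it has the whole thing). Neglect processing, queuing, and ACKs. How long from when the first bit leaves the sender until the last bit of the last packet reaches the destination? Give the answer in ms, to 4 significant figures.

15.20 ms

Per-hop transmission t_tx = L/R = 936/48000000 = 0.0195 ms.
Per-hop propagation t_prop = 1090000/300000000 = 3.63333 ms.
Pipeline fill: first packet needs 4·t_tx to clear all hops; remaining 30 packets each add one t_tx.
Total = (4+31-1)·t_tx + 4·t_prop = 34·0.0195 + 4·3.63333 = 15.20 ms.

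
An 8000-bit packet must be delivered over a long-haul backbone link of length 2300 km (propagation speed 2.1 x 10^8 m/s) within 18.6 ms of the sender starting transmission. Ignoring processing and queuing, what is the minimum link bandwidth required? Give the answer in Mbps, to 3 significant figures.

1.05 Mbps

Propagation delay = 2300000 / 210000000 = 10.9524 ms.
Transmission budget = 18.6 − 10.9524 = 7.64762 ms.
R ≥ L / t_tx = 8000 bits / 0.00764762 s = 1.05 Mbps.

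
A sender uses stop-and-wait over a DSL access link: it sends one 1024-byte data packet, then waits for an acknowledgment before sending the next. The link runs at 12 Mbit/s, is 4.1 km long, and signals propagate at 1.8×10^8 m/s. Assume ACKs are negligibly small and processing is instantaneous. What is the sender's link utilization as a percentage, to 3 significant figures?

t_tx = L/R = 8192/12000000 = 0.000682667 s.
t_prop = 4100/180000000 = 2.27778e-05 s; RTT = 4.55556e-05 s.
Cycle = t_tx + RTT = 0.000728222 s.
Utilization = t_tx / cycle = 0.000682667/0.000728222 = 93.7 %.

93.7 %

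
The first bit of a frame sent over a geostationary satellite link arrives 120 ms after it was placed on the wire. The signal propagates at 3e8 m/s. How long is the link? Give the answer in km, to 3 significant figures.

36000 km

d = s × t_prop = 300000000 × 0.12 = 36000 km.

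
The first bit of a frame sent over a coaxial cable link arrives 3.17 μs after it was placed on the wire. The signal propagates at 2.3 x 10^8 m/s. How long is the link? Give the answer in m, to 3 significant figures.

729 m

d = s × t_prop = 2.3e+08 × 3.17e-06 = 729 m.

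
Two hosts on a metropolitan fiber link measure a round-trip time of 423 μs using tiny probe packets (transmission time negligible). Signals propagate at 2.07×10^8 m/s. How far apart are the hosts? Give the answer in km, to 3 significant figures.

One-way propagation = RTT/2 = 211.5 μs.
d = s × t = 2.07e+08 × 0.0002115 = 43.8 km.

43.8 km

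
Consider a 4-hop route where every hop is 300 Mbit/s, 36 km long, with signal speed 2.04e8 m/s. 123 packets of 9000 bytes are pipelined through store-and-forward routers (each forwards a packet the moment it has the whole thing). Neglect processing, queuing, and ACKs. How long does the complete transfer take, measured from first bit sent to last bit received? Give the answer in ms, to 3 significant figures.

Per-hop transmission t_tx = L/R = 72000/300000000 = 0.24 ms.
Per-hop propagation t_prop = 36000/204000000 = 0.176471 ms.
Pipeline fill: first packet needs 4·t_tx to clear all hops; remaining 122 packets each add one t_tx.
Total = (4+123-1)·t_tx + 4·t_prop = 126·0.24 + 4·0.176471 = 30.9 ms.

30.9 ms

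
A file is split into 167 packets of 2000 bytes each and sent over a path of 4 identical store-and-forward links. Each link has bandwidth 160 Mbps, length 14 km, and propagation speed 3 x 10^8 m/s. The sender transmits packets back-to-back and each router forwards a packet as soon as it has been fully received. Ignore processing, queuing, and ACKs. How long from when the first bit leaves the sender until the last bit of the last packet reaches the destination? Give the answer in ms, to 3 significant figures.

17.2 ms

Per-hop transmission t_tx = L/R = 16000/160000000 = 0.1 ms.
Per-hop propagation t_prop = 14000/300000000 = 0.0466667 ms.
Pipeline fill: first packet needs 4·t_tx to clear all hops; remaining 166 packets each add one t_tx.
Total = (4+167-1)·t_tx + 4·t_prop = 170·0.1 + 4·0.0466667 = 17.2 ms.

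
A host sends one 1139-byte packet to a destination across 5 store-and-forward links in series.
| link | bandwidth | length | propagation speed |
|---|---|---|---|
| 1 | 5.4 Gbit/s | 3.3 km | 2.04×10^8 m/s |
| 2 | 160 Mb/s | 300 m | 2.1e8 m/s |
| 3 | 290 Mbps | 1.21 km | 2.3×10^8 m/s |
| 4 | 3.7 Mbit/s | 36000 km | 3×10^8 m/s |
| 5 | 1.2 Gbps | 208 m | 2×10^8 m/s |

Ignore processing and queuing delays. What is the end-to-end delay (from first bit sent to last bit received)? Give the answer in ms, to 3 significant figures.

L = 1139 × 8 = 9112 bits.
Transmission delays (L/R per hop): 0.00168741, 0.05695, 0.0314207, 2.4627, 0.00759333 ms; sum = 2.56035 ms.
Propagation delays (d/s per hop): 0.0161765, 0.00142857, 0.00526087, 120, 0.00104 ms; sum = 120.024 ms.
End-to-end = 123 ms.

123 ms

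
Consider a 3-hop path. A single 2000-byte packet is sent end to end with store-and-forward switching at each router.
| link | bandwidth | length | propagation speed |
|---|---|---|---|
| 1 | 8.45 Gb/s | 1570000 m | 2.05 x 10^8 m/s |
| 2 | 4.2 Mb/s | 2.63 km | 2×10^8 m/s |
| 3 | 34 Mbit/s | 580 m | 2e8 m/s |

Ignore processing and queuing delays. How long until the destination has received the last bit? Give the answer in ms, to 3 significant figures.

L = 2000 × 8 = 16000 bits.
Transmission delays (L/R per hop): 0.00189349, 3.80952, 0.470588 ms; sum = 4.28201 ms.
Propagation delays (d/s per hop): 7.65854, 0.01315, 0.0029 ms; sum = 7.67459 ms.
End-to-end = 12.0 ms.

12.0 ms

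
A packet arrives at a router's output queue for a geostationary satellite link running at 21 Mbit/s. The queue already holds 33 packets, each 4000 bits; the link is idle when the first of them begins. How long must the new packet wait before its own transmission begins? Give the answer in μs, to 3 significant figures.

Each queued packet: L/R = 4000/21000000 = 190.476 μs.
33 queued → 6285.71 μs.
Queuing delay = 6290 μs.

6290 μs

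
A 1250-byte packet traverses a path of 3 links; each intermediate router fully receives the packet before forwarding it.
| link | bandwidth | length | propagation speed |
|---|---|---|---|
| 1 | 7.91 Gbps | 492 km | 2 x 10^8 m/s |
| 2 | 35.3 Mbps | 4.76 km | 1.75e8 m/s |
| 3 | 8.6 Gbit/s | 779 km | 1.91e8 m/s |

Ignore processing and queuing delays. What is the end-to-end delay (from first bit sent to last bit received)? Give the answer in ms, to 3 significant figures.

6.85 ms

L = 1250 × 8 = 10000 bits.
Transmission delays (L/R per hop): 0.00126422, 0.283286, 0.00116279 ms; sum = 0.285713 ms.
Propagation delays (d/s per hop): 2.46, 0.0272, 4.07853 ms; sum = 6.56573 ms.
End-to-end = 6.85 ms.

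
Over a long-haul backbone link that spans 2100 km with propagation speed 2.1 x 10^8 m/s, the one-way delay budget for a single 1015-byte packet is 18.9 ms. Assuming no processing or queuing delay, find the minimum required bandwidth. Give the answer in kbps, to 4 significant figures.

912.4 kbps

L = 8120 bits.
Propagation delay = 2100000 / 210000000 = 10 ms.
Transmission budget = 18.9 − 10 = 8.9 ms.
R ≥ L / t_tx = 8120 bits / 0.0089 s = 912.4 kbps.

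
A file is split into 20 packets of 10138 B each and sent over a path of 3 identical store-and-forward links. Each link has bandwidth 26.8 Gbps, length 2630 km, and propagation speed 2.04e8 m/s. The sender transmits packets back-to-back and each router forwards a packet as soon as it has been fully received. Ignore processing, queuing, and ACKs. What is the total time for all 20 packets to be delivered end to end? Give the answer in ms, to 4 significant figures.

Per-hop transmission t_tx = L/R = 81104/26800000000 = 0.00302627 ms.
Per-hop propagation t_prop = 2630000/204000000 = 12.8922 ms.
Pipeline fill: first packet needs 3·t_tx to clear all hops; remaining 19 packets each add one t_tx.
Total = (3+20-1)·t_tx + 3·t_prop = 22·0.00302627 + 3·12.8922 = 38.74 ms.

38.74 ms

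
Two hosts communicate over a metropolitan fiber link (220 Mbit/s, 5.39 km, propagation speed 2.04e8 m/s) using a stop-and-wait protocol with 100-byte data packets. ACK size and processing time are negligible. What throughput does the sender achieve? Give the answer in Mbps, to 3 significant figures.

t_tx = L/R = 800/220000000 = 3.63636e-06 s.
t_prop = 5390/204000000 = 2.64216e-05 s; RTT = 5.28431e-05 s.
Cycle = t_tx + RTT = 5.64795e-05 s.
Throughput = L / cycle = 800 / 5.64795e-05 = 14.2 Mbps.

14.2 Mbps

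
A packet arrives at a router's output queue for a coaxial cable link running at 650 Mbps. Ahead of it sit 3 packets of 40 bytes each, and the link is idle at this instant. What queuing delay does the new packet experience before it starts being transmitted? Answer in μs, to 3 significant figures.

1.48 μs

Each queued packet: L/R = 320/650000000 = 0.492308 μs.
3 queued → 1.47692 μs.
Queuing delay = 1.48 μs.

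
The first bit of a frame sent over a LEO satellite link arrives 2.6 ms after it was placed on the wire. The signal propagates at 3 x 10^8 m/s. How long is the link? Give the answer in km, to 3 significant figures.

780 km

d = s × t_prop = 300000000 × 0.0026 = 780 km.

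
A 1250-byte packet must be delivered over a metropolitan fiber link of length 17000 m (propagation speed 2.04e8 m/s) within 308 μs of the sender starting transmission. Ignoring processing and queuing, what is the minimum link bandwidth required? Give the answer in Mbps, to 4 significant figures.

L = 10000 bits.
Propagation delay = 17000 / 204000000 = 83.3333 μs.
Transmission budget = 308 − 83.3333 = 224.667 μs.
R ≥ L / t_tx = 10000 bits / 0.000224667 s = 44.51 Mbps.

44.51 Mbps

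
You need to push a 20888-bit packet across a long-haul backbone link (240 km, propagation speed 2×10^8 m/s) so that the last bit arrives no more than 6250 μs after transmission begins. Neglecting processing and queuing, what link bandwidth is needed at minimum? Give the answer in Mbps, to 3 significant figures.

4.14 Mbps

Propagation delay = 240000 / 200000000 = 1200 μs.
Transmission budget = 6250 − 1200 = 5050 μs.
R ≥ L / t_tx = 20888 bits / 0.00505 s = 4.14 Mbps.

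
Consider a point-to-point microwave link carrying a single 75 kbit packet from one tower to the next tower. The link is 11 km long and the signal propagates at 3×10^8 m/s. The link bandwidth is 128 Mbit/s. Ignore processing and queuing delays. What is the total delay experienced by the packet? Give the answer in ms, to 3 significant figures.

L = 75000 bits.
Transmission delay = L/R = 75000 / 128000000 = 0.585938 ms.
Propagation delay = d/s = 11000 m / 300000000 m/s = 0.0366667 ms.
Total = 0.623 ms.

0.623 ms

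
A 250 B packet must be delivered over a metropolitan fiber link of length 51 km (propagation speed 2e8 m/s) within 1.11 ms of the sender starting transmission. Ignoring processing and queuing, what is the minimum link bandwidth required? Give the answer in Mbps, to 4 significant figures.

2.339 Mbps

L = 2000 bits.
Propagation delay = 51000 / 200000000 = 0.255 ms.
Transmission budget = 1.11 − 0.255 = 0.855 ms.
R ≥ L / t_tx = 2000 bits / 0.000855 s = 2.339 Mbps.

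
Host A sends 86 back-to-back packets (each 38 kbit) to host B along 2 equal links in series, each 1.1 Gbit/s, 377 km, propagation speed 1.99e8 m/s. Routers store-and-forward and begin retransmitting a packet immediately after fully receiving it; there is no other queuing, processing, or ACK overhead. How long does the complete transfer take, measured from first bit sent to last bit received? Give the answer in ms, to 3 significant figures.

Per-hop transmission t_tx = L/R = 38000/1100000000 = 0.0345455 ms.
Per-hop propagation t_prop = 377000/199000000 = 1.89447 ms.
Pipeline fill: first packet needs 2·t_tx to clear all hops; remaining 85 packets each add one t_tx.
Total = (2+86-1)·t_tx + 2·t_prop = 87·0.0345455 + 2·1.89447 = 6.79 ms.

6.79 ms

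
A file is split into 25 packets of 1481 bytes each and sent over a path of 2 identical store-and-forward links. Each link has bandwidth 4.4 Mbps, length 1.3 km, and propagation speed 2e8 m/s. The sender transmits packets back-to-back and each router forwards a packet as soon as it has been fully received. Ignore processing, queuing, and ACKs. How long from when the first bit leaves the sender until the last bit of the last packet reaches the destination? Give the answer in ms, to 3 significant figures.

Per-hop transmission t_tx = L/R = 11848/4400000 = 2.69273 ms.
Per-hop propagation t_prop = 1300/200000000 = 0.0065 ms.
Pipeline fill: first packet needs 2·t_tx to clear all hops; remaining 24 packets each add one t_tx.
Total = (2+25-1)·t_tx + 2·t_prop = 26·2.69273 + 2·0.0065 = 70.0 ms.

70.0 ms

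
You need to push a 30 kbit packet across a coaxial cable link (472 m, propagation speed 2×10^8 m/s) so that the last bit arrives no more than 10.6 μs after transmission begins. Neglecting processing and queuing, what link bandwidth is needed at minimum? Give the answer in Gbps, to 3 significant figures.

3.64 Gbps

Propagation delay = 472 / 200000000 = 2.36 μs.
Transmission budget = 10.6 − 2.36 = 8.24 μs.
R ≥ L / t_tx = 30000 bits / 8.24e-06 s = 3.64 Gbps.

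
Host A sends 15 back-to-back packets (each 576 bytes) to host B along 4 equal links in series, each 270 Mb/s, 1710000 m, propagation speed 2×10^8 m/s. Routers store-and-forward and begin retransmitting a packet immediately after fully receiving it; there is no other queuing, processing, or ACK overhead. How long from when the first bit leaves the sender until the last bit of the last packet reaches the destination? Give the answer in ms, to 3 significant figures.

Per-hop transmission t_tx = L/R = 4608/270000000 = 0.0170667 ms.
Per-hop propagation t_prop = 1710000/200000000 = 8.55 ms.
Pipeline fill: first packet needs 4·t_tx to clear all hops; remaining 14 packets each add one t_tx.
Total = (4+15-1)·t_tx + 4·t_prop = 18·0.0170667 + 4·8.55 = 34.5 ms.

34.5 ms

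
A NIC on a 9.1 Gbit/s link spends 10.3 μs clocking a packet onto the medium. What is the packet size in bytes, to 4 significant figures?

11720 bytes

L = R × t_tx = 9100000000 b/s × 1.03e-05 s = 93730 bits.
In bytes: 93730 / 8 = 11720 bytes.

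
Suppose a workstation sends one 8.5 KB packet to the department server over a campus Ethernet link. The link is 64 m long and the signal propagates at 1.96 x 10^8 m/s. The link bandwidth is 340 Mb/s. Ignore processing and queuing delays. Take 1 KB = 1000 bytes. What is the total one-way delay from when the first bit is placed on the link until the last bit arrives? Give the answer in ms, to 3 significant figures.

L = 68000 bits.
Transmission delay = L/R = 68000 / 340000000 = 0.2 ms.
Propagation delay = d/s = 64 m / 196000000 m/s = 0.000326531 ms.
Total = 0.200 ms.

0.200 ms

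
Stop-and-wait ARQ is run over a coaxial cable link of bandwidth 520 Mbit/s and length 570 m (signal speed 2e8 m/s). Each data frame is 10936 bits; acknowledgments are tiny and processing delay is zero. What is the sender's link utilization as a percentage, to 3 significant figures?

t_tx = L/R = 10936/520000000 = 2.10308e-05 s.
t_prop = 570/200000000 = 2.85e-06 s; RTT = 5.7e-06 s.
Cycle = t_tx + RTT = 2.67308e-05 s.
Utilization = t_tx / cycle = 2.10308e-05/2.67308e-05 = 78.7 %.

78.7 %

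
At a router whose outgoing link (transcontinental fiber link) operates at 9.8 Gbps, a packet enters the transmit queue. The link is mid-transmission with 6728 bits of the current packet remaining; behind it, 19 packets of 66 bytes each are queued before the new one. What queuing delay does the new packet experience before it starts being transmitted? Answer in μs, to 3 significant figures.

Each queued packet: L/R = 528/9800000000 = 0.0538776 μs.
19 queued → 1.02367 μs.
Plus remaining 6728 bits of current packet: 0.686531 μs.
Queuing delay = 1.71 μs.

1.71 μs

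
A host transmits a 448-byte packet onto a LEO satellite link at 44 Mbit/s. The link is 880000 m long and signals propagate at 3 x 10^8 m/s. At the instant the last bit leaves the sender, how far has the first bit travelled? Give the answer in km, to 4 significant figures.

24.44 km

t_tx = L/R = 3584/44000000 = 8.14545e-05 s.
Distance = s × t_tx = 300000000 × 8.14545e-05 = 24.44 km.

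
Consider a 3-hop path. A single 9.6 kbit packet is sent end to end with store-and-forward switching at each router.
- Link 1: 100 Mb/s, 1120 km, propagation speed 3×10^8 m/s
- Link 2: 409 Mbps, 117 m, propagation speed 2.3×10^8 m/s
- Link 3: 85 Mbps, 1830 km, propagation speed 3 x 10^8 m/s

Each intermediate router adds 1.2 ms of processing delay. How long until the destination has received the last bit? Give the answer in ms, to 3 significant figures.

L = 9600 bits.
Transmission delays (L/R per hop): 0.096, 0.0234719, 0.112941 ms; sum = 0.232413 ms.
Propagation delays (d/s per hop): 3.73333, 0.000508696, 6.1 ms; sum = 9.83384 ms.
Processing at 2 router(s): 2 × 1.2 ms = 2.4 ms.
End-to-end = 12.5 ms.

12.5 ms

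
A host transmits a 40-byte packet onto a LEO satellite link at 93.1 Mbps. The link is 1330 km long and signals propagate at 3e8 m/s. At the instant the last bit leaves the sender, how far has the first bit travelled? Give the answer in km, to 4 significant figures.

1.031 km

t_tx = L/R = 320/93100000 = 3.43716e-06 s.
Distance = s × t_tx = 300000000 × 3.43716e-06 = 1.031 km.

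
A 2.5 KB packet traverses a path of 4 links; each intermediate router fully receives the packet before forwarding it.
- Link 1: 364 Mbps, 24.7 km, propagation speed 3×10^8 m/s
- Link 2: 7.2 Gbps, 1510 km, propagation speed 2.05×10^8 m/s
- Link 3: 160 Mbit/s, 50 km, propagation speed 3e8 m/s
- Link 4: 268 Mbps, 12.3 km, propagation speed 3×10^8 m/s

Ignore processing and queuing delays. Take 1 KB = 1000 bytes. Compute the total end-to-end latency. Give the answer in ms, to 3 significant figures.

L = 20000 bits.
Transmission delays (L/R per hop): 0.0549451, 0.00277778, 0.125, 0.0746269 ms; sum = 0.25735 ms.
Propagation delays (d/s per hop): 0.0823333, 7.36585, 0.166667, 0.041 ms; sum = 7.65585 ms.
End-to-end = 7.91 ms.

7.91 ms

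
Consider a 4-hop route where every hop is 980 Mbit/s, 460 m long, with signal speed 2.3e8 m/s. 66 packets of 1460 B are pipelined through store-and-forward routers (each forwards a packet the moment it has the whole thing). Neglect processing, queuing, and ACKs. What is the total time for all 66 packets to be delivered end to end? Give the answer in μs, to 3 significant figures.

Per-hop transmission t_tx = L/R = 11680/980000000 = 11.9184 μs.
Per-hop propagation t_prop = 460/2.3e+08 = 2 μs.
Pipeline fill: first packet needs 4·t_tx to clear all hops; remaining 65 packets each add one t_tx.
Total = (4+66-1)·t_tx + 4·t_prop = 69·11.9184 + 4·2 = 830 μs.

830 μs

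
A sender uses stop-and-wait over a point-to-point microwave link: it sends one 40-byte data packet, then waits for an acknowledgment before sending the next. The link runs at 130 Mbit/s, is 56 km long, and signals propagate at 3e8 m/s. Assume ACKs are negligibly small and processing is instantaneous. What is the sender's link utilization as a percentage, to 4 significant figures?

t_tx = L/R = 320/130000000 = 2.46154e-06 s.
t_prop = 56000/300000000 = 0.000186667 s; RTT = 0.000373333 s.
Cycle = t_tx + RTT = 0.000375795 s.
Utilization = t_tx / cycle = 2.46154e-06/0.000375795 = 0.6550 %.

0.6550 %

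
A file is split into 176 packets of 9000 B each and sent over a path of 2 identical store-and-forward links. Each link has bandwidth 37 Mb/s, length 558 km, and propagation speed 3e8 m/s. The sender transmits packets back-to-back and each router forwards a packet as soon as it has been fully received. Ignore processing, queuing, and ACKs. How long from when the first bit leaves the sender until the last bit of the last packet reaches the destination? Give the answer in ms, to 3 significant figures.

348 ms

Per-hop transmission t_tx = L/R = 72000/37000000 = 1.94595 ms.
Per-hop propagation t_prop = 558000/300000000 = 1.86 ms.
Pipeline fill: first packet needs 2·t_tx to clear all hops; remaining 175 packets each add one t_tx.
Total = (2+176-1)·t_tx + 2·t_prop = 177·1.94595 + 2·1.86 = 348 ms.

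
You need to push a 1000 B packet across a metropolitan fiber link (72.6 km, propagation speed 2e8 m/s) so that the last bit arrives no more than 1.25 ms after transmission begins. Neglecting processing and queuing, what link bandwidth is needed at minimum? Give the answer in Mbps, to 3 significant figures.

9.02 Mbps

L = 8000 bits.
Propagation delay = 72600 / 200000000 = 0.363 ms.
Transmission budget = 1.25 − 0.363 = 0.887 ms.
R ≥ L / t_tx = 8000 bits / 0.000887 s = 9.02 Mbps.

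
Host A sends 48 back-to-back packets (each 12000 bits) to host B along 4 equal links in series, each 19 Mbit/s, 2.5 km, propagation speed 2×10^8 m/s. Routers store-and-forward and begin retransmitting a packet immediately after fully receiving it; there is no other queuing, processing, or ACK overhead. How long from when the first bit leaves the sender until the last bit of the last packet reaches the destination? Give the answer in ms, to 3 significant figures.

32.3 ms

Per-hop transmission t_tx = L/R = 12000/19000000 = 0.631579 ms.
Per-hop propagation t_prop = 2500/200000000 = 0.0125 ms.
Pipeline fill: first packet needs 4·t_tx to clear all hops; remaining 47 packets each add one t_tx.
Total = (4+48-1)·t_tx + 4·t_prop = 51·0.631579 + 4·0.0125 = 32.3 ms.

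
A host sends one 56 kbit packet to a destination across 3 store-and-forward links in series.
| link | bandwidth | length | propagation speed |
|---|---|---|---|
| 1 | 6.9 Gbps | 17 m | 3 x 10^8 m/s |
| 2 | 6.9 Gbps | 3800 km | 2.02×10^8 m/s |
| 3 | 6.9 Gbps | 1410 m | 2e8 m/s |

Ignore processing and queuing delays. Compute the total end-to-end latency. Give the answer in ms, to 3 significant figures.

18.8 ms

L = 56000 bits.
Transmission delay per hop = L/R = 56000/6900000000 = 0.00811594 ms; 3 hops → 0.0243478 ms.
Propagation delays (d/s per hop): 5.66667e-05, 18.8119, 0.00705 ms; sum = 18.819 ms.
End-to-end = 18.8 ms.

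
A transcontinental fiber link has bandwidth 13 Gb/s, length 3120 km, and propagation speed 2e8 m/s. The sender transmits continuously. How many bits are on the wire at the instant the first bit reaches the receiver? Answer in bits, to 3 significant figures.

203000000 bits

Propagation delay = 3120000 / 200000000 = 0.0156 s.
BDP = R × t_prop = 13000000000 × 0.0156 = 202800000 bits.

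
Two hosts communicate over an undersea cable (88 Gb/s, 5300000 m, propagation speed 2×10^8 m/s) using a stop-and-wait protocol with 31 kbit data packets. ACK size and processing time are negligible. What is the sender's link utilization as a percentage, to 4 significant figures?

t_tx = L/R = 31000/88000000000 = 3.52273e-07 s.
t_prop = 5300000/200000000 = 0.0265 s; RTT = 0.053 s.
Cycle = t_tx + RTT = 0.0530004 s.
Utilization = t_tx / cycle = 3.52273e-07/0.0530004 = 0.0006647 %.

0.0006647 %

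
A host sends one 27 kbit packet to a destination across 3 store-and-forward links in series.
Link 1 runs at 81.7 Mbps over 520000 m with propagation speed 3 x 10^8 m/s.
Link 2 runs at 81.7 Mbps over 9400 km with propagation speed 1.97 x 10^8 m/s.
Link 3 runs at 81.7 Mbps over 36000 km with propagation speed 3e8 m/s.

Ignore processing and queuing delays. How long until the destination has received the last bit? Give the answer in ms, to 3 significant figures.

170 ms

L = 27000 bits.
Transmission delay per hop = L/R = 27000/81700000 = 0.330477 ms; 3 hops → 0.991432 ms.
Propagation delays (d/s per hop): 1.73333, 47.7157, 120 ms; sum = 169.449 ms.
End-to-end = 170 ms.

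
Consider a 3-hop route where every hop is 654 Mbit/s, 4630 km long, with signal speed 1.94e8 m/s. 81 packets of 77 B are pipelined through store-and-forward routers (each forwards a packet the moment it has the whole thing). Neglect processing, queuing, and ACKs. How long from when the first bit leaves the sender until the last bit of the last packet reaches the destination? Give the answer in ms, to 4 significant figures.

Per-hop transmission t_tx = L/R = 616/654000000 = 0.000941896 ms.
Per-hop propagation t_prop = 4630000/194000000 = 23.866 ms.
Pipeline fill: first packet needs 3·t_tx to clear all hops; remaining 80 packets each add one t_tx.
Total = (3+81-1)·t_tx + 3·t_prop = 83·0.000941896 + 3·23.866 = 71.68 ms.

71.68 ms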